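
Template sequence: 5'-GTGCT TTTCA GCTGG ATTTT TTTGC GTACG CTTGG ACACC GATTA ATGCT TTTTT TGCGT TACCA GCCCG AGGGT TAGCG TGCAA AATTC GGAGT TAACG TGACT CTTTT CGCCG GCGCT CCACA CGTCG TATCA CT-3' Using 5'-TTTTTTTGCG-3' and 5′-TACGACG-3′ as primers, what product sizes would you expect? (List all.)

116 bp, 83 bp

The forward primer TTTTTTTGCG matches the top strand at positions 17–26, 50–59.
The reverse primer's reverse complement is CGTCGTA, matching at positions 126–132.
Each forward site pairs with the reverse site to give a product ending at position 132: sizes 116, 83 bp.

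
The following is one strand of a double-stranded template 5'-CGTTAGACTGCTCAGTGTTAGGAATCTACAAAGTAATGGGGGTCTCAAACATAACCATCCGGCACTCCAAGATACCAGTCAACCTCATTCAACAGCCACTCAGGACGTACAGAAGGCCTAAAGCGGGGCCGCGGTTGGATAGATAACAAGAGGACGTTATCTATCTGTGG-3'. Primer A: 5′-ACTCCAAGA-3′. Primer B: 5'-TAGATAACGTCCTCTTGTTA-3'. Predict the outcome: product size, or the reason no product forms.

Primer A (ACTCCAAGA) matches the top strand at positions 64–72; it acts as a forward primer.
Primer B's reverse complement is TAACAAGAGGACGTTATCTA, matching the top strand at positions 144–163; it acts as a reverse primer.
The 3' ends face each other across positions 64–163, giving a 100 bp product.

Yes — a 100 bp product.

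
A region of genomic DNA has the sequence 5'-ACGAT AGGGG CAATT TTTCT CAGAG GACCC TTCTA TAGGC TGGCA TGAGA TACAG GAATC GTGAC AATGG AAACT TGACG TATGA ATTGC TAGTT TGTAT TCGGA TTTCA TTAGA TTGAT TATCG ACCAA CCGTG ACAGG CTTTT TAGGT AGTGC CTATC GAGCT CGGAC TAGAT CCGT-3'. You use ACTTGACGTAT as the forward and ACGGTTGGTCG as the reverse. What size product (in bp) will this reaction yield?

62 bp

Scanning the template, ACTTGACGTAT occurs at positions 73–83; this primer anneals to the bottom strand there with its 3' end pointing downstream.
Taking the reverse complement of ACGGTTGGTCG gives CGACCAACCGT, found at positions 124–134 on the template; the primer anneals here to the top strand with its 3' end pointing upstream.
Amplicon spans positions 73–134: 62 bp.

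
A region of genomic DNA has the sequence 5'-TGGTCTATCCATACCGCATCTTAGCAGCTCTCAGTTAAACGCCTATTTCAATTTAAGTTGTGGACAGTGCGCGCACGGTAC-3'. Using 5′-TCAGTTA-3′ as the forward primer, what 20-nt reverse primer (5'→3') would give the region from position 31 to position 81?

5'-GTACCGTGCGCGCACTGTCC-3'

The product's 3' end on the top strand is position 81.
The reverse primer anneals to the top strand over positions 62–81, i.e. to GGACAGTGCGCGCACGGTAC.
Its sequence written 5'→3' is the reverse complement: GTACCGTGCGCGCACTGTCC.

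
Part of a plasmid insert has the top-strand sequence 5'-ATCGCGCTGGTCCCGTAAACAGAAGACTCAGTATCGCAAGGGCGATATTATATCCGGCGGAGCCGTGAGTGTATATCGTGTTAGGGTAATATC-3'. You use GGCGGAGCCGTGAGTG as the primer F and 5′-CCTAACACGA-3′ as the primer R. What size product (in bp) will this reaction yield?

Scanning the template, GGCGGAGCCGTGAGTG occurs at positions 56–71; this primer anneals to the bottom strand there with its 3' end pointing downstream.
Taking the reverse complement of CCTAACACGA gives TCGTGTTAGG, found at positions 76–85 on the template; the primer anneals here to the top strand with its 3' end pointing upstream.
The product runs from position 56 to position 85, so its length is 85 − 56 + 1 = 30 bp.

30 bp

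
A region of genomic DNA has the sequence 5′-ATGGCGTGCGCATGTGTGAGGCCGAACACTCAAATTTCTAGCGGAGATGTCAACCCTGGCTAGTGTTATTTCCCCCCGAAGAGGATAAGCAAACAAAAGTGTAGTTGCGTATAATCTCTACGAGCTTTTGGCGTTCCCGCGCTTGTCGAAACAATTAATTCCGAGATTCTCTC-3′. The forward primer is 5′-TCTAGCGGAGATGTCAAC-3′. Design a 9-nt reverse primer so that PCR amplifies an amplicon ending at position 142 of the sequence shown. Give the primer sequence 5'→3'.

5'-GCGCGGGAA-3'

The forward primer binds at positions 37–54; the product's 3' end on the top strand is position 142.
The reverse primer anneals to the top strand over positions 134–142, i.e. to TTCCCGCGC.
Its sequence written 5'→3' is the reverse complement: GCGCGGGAA.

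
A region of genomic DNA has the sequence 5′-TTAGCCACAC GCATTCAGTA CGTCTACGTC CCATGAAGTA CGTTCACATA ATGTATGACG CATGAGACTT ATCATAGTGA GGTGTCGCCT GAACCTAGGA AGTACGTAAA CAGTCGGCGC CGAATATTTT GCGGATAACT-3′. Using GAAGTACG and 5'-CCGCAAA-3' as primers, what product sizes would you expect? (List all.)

The forward primer GAAGTACG matches the top strand at positions 35–42, 99–106.
The reverse primer's reverse complement is TTTGCGG, matching at positions 128–134.
Each forward site pairs with the reverse site to give a product ending at position 134: sizes 100, 36 bp.

100 bp, 36 bp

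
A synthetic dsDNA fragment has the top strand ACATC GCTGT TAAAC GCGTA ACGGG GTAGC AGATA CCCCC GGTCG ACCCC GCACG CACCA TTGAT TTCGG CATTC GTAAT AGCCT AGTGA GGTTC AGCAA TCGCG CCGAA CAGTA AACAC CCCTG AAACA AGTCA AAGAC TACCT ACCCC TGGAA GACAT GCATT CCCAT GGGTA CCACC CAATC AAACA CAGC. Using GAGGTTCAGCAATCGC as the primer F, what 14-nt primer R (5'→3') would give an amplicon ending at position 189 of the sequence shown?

5'-GTTTGATTGGGTGG-3'

The forward primer binds at positions 89–104; the product's 3' end on the top strand is position 189.
The reverse primer anneals to the top strand over positions 176–189, i.e. to CCACCCAATCAAAC.
Its sequence written 5'→3' is the reverse complement: GTTTGATTGGGTGG.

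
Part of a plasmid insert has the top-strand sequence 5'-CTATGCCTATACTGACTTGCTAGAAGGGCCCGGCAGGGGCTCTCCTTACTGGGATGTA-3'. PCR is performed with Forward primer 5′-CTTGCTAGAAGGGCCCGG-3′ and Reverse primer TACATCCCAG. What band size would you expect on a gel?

The forward primer matches the template at positions 16–33.
The reverse primer's reverse complement is CTGGGATGTA, which matches the template at positions 49–58.
Amplicon spans positions 16–58: 43 bp.

43 bp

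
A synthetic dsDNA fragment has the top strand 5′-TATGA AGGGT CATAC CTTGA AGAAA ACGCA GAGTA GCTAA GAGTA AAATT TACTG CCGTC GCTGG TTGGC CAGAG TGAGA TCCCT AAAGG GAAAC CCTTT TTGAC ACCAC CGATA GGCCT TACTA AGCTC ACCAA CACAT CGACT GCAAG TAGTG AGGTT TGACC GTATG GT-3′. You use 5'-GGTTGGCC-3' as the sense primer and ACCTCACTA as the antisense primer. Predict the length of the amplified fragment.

96 bp

The forward primer matches the template at positions 64–71.
Taking the reverse complement of ACCTCACTA gives TAGTGAGGT, found at positions 151–159 on the template; the primer anneals here to the top strand with its 3' end pointing upstream.
Product length = (reverse-primer end) − (forward-primer start) + 1 = 159 − 64 + 1 = 96 bp.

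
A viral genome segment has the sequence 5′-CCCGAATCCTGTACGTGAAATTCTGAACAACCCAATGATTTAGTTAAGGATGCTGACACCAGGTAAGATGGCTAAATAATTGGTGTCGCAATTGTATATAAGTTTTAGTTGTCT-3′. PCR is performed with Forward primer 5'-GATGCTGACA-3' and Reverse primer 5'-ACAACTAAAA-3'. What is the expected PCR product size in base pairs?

64 bp

Scanning the template, GATGCTGACA occurs at positions 49–58; this primer anneals to the bottom strand there with its 3' end pointing downstream.
The reverse primer's reverse complement is TTTTAGTTGT, which matches the template at positions 103–112.
Product length = (reverse-primer end) − (forward-primer start) + 1 = 112 − 49 + 1 = 64 bp.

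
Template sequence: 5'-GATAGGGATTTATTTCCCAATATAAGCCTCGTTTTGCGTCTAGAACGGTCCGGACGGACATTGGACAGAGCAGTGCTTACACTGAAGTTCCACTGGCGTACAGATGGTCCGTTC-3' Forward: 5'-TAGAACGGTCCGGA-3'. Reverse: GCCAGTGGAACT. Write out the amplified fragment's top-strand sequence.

5'-TAGAACGGTCCGGACGGACATTGGACAGAGCAGTGCTTACACTGAAGTTCCACTGGC-3'

Scanning the template, TAGAACGGTCCGGA occurs at positions 41–54; this primer anneals to the bottom strand there with its 3' end pointing downstream.
The reverse primer's reverse complement is AGTTCCACTGGC, which matches the template at positions 86–97.
The product is the template from position 41 through 97 (57 bp).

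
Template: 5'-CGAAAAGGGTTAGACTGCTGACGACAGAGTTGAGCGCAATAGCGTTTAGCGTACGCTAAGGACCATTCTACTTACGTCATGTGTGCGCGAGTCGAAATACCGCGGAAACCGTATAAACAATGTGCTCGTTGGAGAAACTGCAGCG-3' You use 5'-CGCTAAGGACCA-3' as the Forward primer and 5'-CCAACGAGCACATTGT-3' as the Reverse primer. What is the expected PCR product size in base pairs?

Forward primer CGCTAAGGACCA is found on the top strand at positions 54–65.
Taking the reverse complement of CCAACGAGCACATTGT gives ACAATGTGCTCGTTGG, found at positions 117–132 on the template; the primer anneals here to the top strand with its 3' end pointing upstream.
Product length = (reverse-primer end) − (forward-primer start) + 1 = 132 − 54 + 1 = 79 bp.

79 bp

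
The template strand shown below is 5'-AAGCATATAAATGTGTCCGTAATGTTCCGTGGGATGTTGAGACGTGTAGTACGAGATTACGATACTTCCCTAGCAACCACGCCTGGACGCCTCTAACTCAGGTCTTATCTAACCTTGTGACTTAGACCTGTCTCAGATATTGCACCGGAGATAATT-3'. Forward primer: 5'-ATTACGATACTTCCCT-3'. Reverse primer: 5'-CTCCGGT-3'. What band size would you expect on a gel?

Forward primer ATTACGATACTTCCCT is found on the top strand at positions 56–71.
Taking the reverse complement of CTCCGGT gives ACCGGAG, found at positions 144–150 on the template; the primer anneals here to the top strand with its 3' end pointing upstream.
Product length = (reverse-primer end) − (forward-primer start) + 1 = 150 − 56 + 1 = 95 bp.

95 bp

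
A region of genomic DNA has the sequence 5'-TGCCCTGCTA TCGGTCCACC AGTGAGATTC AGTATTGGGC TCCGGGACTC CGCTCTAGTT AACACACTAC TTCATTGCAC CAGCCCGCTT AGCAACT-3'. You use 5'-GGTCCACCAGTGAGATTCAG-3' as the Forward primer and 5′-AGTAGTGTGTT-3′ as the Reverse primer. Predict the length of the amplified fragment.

59 bp

Scanning the template, GGTCCACCAGTGAGATTCAG occurs at positions 13–32; this primer anneals to the bottom strand there with its 3' end pointing downstream.
Taking the reverse complement of AGTAGTGTGTT gives AACACACTACT, found at positions 61–71 on the template; the primer anneals here to the top strand with its 3' end pointing upstream.
Amplicon spans positions 13–71: 59 bp.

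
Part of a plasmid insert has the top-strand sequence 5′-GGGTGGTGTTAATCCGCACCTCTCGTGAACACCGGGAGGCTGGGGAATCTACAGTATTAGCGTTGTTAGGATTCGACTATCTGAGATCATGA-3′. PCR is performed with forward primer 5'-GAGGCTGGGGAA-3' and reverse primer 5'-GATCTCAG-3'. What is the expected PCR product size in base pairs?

The forward primer matches the template at positions 36–47.
Reverse complement of the reverse primer: CTGAGATC. This occurs on the top strand at positions 81–88.
The product runs from position 36 to position 88, so its length is 88 − 36 + 1 = 53 bp.

53 bp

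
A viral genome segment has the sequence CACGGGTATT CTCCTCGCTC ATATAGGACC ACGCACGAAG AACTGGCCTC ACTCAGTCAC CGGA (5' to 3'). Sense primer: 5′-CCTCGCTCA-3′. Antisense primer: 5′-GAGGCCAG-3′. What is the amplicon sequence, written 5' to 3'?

5'-CCTCGCTCATATAGGACCACGCACGAAGAACTGGCCTC-3'

The forward primer matches the template at positions 13–21.
Reverse complement of the reverse primer: CTGGCCTC. This occurs on the top strand at positions 43–50.
The product is the template from position 13 through 50 (38 bp).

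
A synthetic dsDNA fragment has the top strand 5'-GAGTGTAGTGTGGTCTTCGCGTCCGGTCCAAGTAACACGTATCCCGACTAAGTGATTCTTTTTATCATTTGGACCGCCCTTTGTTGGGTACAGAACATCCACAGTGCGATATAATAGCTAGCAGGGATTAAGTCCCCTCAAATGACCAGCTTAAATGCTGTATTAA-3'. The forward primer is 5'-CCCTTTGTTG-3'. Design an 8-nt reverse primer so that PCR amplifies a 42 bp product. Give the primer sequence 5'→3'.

5'-GCTATTAT-3'

The forward primer binds at positions 77–86, so a 42 bp product ends at position 77 + 42 − 1 = 118.
The reverse primer anneals to the top strand over positions 111–118, i.e. to ATAATAGC.
Its sequence written 5'→3' is the reverse complement: GCTATTAT.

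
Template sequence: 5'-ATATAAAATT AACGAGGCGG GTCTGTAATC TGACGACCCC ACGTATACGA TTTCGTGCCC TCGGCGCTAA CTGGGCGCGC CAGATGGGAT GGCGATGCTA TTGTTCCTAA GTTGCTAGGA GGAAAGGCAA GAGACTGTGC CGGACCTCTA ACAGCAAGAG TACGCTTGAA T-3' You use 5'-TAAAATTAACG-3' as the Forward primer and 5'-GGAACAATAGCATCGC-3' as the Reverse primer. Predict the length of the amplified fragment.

Forward primer TAAAATTAACG is found on the top strand at positions 4–14.
Taking the reverse complement of GGAACAATAGCATCGC gives GCGATGCTATTGTTCC, found at positions 92–107 on the template; the primer anneals here to the top strand with its 3' end pointing upstream.
Product length = (reverse-primer end) − (forward-primer start) + 1 = 107 − 4 + 1 = 104 bp.

104 bp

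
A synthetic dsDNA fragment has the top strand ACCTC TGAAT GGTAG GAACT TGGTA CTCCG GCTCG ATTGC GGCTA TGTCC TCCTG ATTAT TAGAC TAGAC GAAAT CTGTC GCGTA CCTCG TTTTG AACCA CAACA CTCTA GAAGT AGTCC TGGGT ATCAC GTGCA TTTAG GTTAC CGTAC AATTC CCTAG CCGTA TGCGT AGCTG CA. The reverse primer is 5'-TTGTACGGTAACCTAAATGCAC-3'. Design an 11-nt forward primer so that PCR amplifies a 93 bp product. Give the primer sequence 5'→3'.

5'-TTAGACTAGAC-3'

The reverse primer's reverse complement GTGCATTTAGGTTACCGTACAA matches the template at positions 131–152, so the product ends at position 152.
A 93 bp product then starts at position 152 − 93 + 1 = 60.
The forward primer is identical to the top strand there: TTAGACTAGAC.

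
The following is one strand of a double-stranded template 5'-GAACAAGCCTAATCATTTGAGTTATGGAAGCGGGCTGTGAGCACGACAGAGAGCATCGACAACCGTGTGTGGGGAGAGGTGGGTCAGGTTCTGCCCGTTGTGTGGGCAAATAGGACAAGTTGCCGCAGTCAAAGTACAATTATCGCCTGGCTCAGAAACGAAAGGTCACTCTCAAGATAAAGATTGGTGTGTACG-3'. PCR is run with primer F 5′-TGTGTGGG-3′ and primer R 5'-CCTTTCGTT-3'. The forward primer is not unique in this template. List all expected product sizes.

The forward primer TGTGTGGG matches the top strand at positions 66–73, 99–106.
The reverse primer's reverse complement is AACGAAAGG, matching at positions 157–165.
Each forward site pairs with the reverse site to give a product ending at position 165: sizes 100, 67 bp.

100 bp, 67 bp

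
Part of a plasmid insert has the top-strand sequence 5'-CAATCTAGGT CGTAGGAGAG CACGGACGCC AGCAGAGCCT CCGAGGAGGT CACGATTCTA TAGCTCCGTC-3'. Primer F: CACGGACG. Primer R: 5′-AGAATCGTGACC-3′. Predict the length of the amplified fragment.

The forward primer matches the template at positions 21–28.
Taking the reverse complement of AGAATCGTGACC gives GGTCACGATTCT, found at positions 48–59 on the template; the primer anneals here to the top strand with its 3' end pointing upstream.
Amplicon spans positions 21–59: 39 bp.

39 bp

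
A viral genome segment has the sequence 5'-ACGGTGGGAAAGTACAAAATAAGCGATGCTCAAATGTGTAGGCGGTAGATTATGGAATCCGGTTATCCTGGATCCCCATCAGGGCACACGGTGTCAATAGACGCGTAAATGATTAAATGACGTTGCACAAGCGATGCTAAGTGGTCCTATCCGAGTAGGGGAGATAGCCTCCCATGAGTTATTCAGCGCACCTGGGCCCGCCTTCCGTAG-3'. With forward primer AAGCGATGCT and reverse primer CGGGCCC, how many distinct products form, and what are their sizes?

The forward primer AAGCGATGCT matches the top strand at positions 21–30, 129–138.
The reverse primer's reverse complement is GGGCCCG, matching at positions 194–200.
Each forward site pairs with the reverse site to give a product ending at position 200: sizes 180, 72 bp.

Two products: 180 bp, 72 bp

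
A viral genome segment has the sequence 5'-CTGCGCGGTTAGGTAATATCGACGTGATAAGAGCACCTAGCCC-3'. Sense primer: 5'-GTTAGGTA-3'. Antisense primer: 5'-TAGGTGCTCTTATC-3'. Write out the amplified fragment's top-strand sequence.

Scanning the template, GTTAGGTA occurs at positions 8–15; this primer anneals to the bottom strand there with its 3' end pointing downstream.
The reverse primer's reverse complement is GATAAGAGCACCTA, which matches the template at positions 26–39.
The product is the template from position 8 through 39 (32 bp).

5'-GTTAGGTAATATCGACGTGATAAGAGCACCTA-3'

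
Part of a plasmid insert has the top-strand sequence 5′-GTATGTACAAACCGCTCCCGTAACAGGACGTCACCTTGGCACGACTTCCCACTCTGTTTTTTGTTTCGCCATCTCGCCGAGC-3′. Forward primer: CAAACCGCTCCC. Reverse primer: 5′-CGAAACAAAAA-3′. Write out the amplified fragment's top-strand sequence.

The forward primer matches the template at positions 8–19.
Taking the reverse complement of CGAAACAAAAA gives TTTTTGTTTCG, found at positions 58–68 on the template; the primer anneals here to the top strand with its 3' end pointing upstream.
The product is the template from position 8 through 68 (61 bp).

5'-CAAACCGCTCCCGTAACAGGACGTCACCTTGGCACGACTTCCCACTCTGTTTTTTGTTTCG-3'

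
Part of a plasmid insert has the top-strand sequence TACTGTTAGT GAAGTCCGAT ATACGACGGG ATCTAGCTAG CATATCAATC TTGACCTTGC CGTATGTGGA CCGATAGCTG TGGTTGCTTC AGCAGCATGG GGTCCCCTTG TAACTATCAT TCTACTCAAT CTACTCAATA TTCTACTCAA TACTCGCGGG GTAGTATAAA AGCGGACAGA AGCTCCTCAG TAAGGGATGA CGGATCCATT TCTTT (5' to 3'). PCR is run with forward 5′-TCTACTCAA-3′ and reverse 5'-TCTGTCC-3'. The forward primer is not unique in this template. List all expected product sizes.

The forward primer TCTACTCAA matches the top strand at positions 121–129, 130–138, 142–150.
The reverse primer's reverse complement is GGACAGA, matching at positions 174–180.
Each forward site pairs with the reverse site to give a product ending at position 180: sizes 60, 51, 39 bp.

60 bp, 51 bp, 39 bp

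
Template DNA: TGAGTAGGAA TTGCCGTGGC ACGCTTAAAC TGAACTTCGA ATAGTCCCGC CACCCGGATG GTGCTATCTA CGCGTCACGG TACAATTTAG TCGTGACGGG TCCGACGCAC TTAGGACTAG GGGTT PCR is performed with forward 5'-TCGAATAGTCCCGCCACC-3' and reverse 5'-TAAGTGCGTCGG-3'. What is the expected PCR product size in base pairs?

Forward primer TCGAATAGTCCCGCCACC is found on the top strand at positions 37–54.
The reverse primer's reverse complement is CCGACGCACTTA, which matches the template at positions 102–113.
Product length = (reverse-primer end) − (forward-primer start) + 1 = 113 − 37 + 1 = 77 bp.

77 bp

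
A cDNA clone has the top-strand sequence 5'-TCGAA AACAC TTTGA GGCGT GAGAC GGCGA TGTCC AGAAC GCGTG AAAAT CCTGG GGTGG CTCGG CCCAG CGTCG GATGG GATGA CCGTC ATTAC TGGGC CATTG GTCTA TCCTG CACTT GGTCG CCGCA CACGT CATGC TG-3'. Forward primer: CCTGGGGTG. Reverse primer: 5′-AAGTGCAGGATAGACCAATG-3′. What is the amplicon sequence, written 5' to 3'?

5'-CCTGGGGTGGCTCGGCCCAGCGTCGGATGGGATGACCGTCATTACTGGGCCATTGGTCTATCCTGCACTT-3'

Scanning the template, CCTGGGGTG occurs at positions 51–59; this primer anneals to the bottom strand there with its 3' end pointing downstream.
Reverse complement of the reverse primer: CATTGGTCTATCCTGCACTT. This occurs on the top strand at positions 101–120.
The product is the template from position 51 through 120 (70 bp).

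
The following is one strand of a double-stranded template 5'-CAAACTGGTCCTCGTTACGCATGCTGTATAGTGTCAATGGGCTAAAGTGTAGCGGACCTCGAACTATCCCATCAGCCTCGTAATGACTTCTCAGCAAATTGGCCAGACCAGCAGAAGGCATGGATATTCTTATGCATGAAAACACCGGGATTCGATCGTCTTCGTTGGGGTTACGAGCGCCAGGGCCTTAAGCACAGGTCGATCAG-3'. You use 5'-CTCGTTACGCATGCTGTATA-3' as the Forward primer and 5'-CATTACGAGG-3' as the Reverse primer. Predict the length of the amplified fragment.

75 bp

Forward primer CTCGTTACGCATGCTGTATA is found on the top strand at positions 11–30.
Reverse complement of the reverse primer: CCTCGTAATG. This occurs on the top strand at positions 76–85.
Product length = (reverse-primer end) − (forward-primer start) + 1 = 85 − 11 + 1 = 75 bp.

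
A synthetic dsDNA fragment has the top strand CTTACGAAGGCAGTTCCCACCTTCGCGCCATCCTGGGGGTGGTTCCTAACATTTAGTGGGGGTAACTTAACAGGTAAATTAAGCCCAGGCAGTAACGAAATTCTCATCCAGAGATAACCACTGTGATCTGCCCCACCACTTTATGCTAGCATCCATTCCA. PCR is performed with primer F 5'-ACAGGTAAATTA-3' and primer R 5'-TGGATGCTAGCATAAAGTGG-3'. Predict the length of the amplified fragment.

86 bp

The forward primer matches the template at positions 70–81.
Taking the reverse complement of TGGATGCTAGCATAAAGTGG gives CCACTTTATGCTAGCATCCA, found at positions 136–155 on the template; the primer anneals here to the top strand with its 3' end pointing upstream.
Amplicon spans positions 70–155: 86 bp.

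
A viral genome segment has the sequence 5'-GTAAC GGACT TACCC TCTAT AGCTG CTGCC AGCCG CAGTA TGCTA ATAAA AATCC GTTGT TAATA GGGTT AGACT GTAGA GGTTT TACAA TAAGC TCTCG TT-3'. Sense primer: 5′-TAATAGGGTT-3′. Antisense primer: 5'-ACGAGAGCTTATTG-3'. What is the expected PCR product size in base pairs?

41 bp

Forward primer TAATAGGGTT is found on the top strand at positions 61–70.
The reverse primer's reverse complement is CAATAAGCTCTCGT, which matches the template at positions 88–101.
Product length = (reverse-primer end) − (forward-primer start) + 1 = 101 − 61 + 1 = 41 bp.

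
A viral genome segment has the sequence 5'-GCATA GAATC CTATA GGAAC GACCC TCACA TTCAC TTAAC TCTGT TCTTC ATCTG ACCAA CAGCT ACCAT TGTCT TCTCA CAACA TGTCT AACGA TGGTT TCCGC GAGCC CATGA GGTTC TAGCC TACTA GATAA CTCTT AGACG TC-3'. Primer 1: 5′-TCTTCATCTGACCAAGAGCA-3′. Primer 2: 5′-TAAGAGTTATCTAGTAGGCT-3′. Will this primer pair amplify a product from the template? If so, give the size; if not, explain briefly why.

No product — primer 1 has no binding site in the template.

Primer 1 (TCTTCATCTGACCAAGAGCA) does not match the top strand, and its reverse complement TGCTCTTGGTCAGATGAAGA does not match either.
With no annealing site for primer 1, no amplification occurs.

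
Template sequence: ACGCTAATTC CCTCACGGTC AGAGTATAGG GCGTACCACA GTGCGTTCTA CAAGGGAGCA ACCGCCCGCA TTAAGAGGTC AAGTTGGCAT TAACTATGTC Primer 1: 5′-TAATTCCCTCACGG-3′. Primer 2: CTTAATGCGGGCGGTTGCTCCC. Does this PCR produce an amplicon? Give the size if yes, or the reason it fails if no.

Primer 1 (TAATTCCCTCACGG) matches the top strand at positions 5–18; it acts as a forward primer.
Primer 2's reverse complement is GGGAGCAACCGCCCGCATTAAG, matching the top strand at positions 54–75; it acts as a reverse primer.
The 3' ends face each other across positions 5–75, giving a 71 bp product.

Yes — a 71 bp product.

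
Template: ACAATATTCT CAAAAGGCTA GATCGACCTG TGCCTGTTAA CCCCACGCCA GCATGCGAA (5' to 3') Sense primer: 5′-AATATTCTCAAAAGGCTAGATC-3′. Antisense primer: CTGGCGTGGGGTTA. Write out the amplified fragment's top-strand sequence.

Scanning the template, AATATTCTCAAAAGGCTAGATC occurs at positions 3–24; this primer anneals to the bottom strand there with its 3' end pointing downstream.
The reverse primer's reverse complement is TAACCCCACGCCAG, which matches the template at positions 38–51.
The product is the template from position 3 through 51 (49 bp).

5'-AATATTCTCAAAAGGCTAGATCGACCTGTGCCTGTTAACCCCACGCCAG-3'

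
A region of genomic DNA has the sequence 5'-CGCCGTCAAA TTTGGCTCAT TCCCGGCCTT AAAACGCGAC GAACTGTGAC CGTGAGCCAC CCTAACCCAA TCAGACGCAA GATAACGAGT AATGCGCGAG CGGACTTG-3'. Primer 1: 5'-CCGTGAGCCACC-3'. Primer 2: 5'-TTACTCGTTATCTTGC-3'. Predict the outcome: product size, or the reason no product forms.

Yes — a 43 bp product.

Primer 1 (CCGTGAGCCACC) matches the top strand at positions 50–61; it acts as a forward primer.
Primer 2's reverse complement is GCAAGATAACGAGTAA, matching the top strand at positions 77–92; it acts as a reverse primer.
The 3' ends face each other across positions 50–92, giving a 43 bp product.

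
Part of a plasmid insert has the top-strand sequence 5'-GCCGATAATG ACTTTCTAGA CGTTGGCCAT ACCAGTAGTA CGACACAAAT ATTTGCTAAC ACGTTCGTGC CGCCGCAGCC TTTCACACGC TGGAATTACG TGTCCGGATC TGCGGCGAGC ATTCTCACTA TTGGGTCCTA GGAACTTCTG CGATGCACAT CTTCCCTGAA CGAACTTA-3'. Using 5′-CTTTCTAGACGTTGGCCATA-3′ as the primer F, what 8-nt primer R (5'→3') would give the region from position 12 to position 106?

The product's 3' end on the top strand is position 106.
The reverse primer anneals to the top strand over positions 99–106, i.e. to CGTGTCCG.
Its sequence written 5'→3' is the reverse complement: CGGACACG.

5'-CGGACACG-3'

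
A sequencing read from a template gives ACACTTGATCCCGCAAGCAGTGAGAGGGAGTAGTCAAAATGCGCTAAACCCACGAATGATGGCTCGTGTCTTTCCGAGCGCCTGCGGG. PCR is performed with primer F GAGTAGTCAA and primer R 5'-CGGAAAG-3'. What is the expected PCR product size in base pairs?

Scanning the template, GAGTAGTCAA occurs at positions 28–37; this primer anneals to the bottom strand there with its 3' end pointing downstream.
Taking the reverse complement of CGGAAAG gives CTTTCCG, found at positions 70–76 on the template; the primer anneals here to the top strand with its 3' end pointing upstream.
The product runs from position 28 to position 76, so its length is 76 − 28 + 1 = 49 bp.

49 bp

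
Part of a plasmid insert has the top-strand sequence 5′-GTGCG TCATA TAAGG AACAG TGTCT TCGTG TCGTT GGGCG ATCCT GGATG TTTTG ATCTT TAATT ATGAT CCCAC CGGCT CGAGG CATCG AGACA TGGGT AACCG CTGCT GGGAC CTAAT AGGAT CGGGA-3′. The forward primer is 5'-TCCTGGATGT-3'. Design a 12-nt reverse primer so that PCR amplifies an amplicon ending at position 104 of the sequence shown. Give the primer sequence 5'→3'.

5'-GGTTACCCATGT-3'

The forward primer binds at positions 42–51; the product's 3' end on the top strand is position 104.
The reverse primer anneals to the top strand over positions 93–104, i.e. to ACATGGGTAACC.
Its sequence written 5'→3' is the reverse complement: GGTTACCCATGT.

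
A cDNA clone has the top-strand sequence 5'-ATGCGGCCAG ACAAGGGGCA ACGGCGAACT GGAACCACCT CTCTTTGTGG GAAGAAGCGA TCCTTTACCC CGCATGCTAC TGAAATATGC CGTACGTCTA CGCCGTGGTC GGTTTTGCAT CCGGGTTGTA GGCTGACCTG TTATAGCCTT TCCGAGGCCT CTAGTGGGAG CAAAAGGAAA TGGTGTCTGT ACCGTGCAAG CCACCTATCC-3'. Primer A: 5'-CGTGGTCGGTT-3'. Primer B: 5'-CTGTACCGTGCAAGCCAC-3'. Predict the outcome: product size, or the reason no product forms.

Primer A (CGTGGTCGGTT) matches the top strand at positions 104–114 (3' end points downstream).
Primer B (CTGTACCGTGCAAGCCAC) also matches the top strand directly, at positions 187–204 — its reverse complement GTGGCTTGCACGGTACAG is not present.
Both primers anneal to the bottom strand with 3' ends pointing the same way, so neither can prime synthesis back toward the other.

No product — both primers anneal to the same strand and extend in the same direction.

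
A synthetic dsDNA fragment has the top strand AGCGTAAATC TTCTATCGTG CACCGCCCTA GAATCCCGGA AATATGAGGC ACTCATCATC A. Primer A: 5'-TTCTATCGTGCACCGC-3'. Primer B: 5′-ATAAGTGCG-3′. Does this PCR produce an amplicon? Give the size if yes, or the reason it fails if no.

Primer B (ATAAGTGCG) does not match the top strand, and its reverse complement CGCACTTAT does not match either.
With no annealing site for primer B, no amplification occurs.

No product — primer B has no binding site in the template.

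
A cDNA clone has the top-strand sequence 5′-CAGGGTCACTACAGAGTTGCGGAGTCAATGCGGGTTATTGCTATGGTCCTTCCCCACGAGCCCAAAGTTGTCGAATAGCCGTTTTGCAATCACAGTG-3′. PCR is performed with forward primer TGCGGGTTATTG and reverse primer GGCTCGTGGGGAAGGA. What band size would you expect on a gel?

34 bp

Forward primer TGCGGGTTATTG is found on the top strand at positions 29–40.
Reverse complement of the reverse primer: TCCTTCCCCACGAGCC. This occurs on the top strand at positions 47–62.
The product runs from position 29 to position 62, so its length is 62 − 29 + 1 = 34 bp.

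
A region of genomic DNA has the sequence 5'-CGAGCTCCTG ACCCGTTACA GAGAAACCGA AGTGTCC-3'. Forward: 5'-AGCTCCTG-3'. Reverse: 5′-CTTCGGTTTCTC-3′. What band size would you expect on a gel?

30 bp

Scanning the template, AGCTCCTG occurs at positions 3–10; this primer anneals to the bottom strand there with its 3' end pointing downstream.
Reverse complement of the reverse primer: GAGAAACCGAAG. This occurs on the top strand at positions 21–32.
The product runs from position 3 to position 32, so its length is 32 − 3 + 1 = 30 bp.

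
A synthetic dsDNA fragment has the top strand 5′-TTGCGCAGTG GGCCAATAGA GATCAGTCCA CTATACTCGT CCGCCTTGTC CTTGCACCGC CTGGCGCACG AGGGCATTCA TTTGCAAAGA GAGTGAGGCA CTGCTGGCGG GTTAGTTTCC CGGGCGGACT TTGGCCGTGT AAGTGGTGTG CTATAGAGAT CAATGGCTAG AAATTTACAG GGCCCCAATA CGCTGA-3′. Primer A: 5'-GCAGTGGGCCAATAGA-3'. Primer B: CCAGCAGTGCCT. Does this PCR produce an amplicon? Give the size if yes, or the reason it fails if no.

Primer A (GCAGTGGGCCAATAGA) matches the top strand at positions 5–20; it acts as a forward primer.
Primer B's reverse complement is AGGCACTGCTGG, matching the top strand at positions 96–107; it acts as a reverse primer.
The 3' ends face each other across positions 5–107, giving a 103 bp product.

Yes — a 103 bp product.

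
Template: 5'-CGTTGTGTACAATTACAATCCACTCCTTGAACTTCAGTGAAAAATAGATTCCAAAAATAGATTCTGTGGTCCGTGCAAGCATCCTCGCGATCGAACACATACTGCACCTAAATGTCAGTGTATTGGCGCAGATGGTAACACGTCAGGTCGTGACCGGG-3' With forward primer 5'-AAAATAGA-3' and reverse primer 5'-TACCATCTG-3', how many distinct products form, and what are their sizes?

The forward primer AAAATAGA matches the top strand at positions 41–48, 54–61.
The reverse primer's reverse complement is CAGATGGTA, matching at positions 129–137.
Each forward site pairs with the reverse site to give a product ending at position 137: sizes 97, 84 bp.

Two products: 97 bp, 84 bp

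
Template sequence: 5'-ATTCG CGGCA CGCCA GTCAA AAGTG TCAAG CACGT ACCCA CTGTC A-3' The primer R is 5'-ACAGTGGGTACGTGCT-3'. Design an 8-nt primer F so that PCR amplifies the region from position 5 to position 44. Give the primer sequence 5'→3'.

5'-GCGGCACG-3'

The reverse primer's reverse complement AGCACGTACCCACTGT matches the template at positions 29–44; the product starts at position 5.
The forward primer is identical to the top strand over positions 5–12: GCGGCACG.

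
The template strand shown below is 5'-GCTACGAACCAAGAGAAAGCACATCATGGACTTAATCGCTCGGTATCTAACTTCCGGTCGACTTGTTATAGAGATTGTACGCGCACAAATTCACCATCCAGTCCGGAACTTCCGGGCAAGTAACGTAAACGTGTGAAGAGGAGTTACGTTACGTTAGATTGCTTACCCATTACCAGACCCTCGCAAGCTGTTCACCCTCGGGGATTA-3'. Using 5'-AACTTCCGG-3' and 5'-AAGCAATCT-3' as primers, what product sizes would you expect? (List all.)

The forward primer AACTTCCGG matches the top strand at positions 49–57, 107–115.
The reverse primer's reverse complement is AGATTGCTT, matching at positions 156–164.
Each forward site pairs with the reverse site to give a product ending at position 164: sizes 116, 58 bp.

116 bp, 58 bp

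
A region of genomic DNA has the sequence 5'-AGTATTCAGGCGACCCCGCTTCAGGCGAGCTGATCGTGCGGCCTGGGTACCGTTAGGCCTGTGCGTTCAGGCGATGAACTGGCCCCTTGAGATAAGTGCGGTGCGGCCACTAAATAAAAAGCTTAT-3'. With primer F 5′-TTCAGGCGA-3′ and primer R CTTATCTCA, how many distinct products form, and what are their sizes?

The forward primer TTCAGGCGA matches the top strand at positions 5–13, 20–28, 66–74.
The reverse primer's reverse complement is TGAGATAAG, matching at positions 88–96.
Each forward site pairs with the reverse site to give a product ending at position 96: sizes 92, 77, 31 bp.

Three products: 92 bp, 77 bp, 31 bp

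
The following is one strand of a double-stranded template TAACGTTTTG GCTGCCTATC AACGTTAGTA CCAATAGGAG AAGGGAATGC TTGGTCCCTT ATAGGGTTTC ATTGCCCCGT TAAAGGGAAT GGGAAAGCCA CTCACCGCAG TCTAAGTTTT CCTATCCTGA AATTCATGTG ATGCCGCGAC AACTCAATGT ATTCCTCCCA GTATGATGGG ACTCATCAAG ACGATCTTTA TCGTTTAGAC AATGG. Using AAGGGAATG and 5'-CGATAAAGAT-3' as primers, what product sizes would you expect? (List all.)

The forward primer AAGGGAATG matches the top strand at positions 41–49, 83–91.
The reverse primer's reverse complement is ATCTTTATCG, matching at positions 194–203.
Each forward site pairs with the reverse site to give a product ending at position 203: sizes 163, 121 bp.

163 bp, 121 bp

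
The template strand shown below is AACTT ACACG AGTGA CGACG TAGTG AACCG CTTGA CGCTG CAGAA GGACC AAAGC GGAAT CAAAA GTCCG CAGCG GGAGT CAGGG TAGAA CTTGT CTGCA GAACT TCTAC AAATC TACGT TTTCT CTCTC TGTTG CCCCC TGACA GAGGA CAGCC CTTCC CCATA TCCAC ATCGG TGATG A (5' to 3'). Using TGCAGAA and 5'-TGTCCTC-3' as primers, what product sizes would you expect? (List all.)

114 bp, 56 bp

The forward primer TGCAGAA matches the top strand at positions 39–45, 97–103.
The reverse primer's reverse complement is GAGGACA, matching at positions 146–152.
Each forward site pairs with the reverse site to give a product ending at position 152: sizes 114, 56 bp.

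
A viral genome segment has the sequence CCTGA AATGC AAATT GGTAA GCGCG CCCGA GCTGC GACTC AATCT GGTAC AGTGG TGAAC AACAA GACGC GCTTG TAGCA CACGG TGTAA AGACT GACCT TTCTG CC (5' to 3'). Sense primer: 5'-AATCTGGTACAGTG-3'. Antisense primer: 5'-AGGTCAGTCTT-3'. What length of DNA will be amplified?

60 bp

The forward primer matches the template at positions 41–54.
Taking the reverse complement of AGGTCAGTCTT gives AAGACTGACCT, found at positions 90–100 on the template; the primer anneals here to the top strand with its 3' end pointing upstream.
The product runs from position 41 to position 100, so its length is 100 − 41 + 1 = 60 bp.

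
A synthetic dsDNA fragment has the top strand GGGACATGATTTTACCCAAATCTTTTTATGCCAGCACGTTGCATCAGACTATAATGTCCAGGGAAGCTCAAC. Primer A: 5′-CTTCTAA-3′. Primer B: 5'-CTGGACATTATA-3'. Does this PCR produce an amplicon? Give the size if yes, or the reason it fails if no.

No product — primer A has no binding site in the template.

Primer A (CTTCTAA) does not match the top strand, and its reverse complement TTAGAAG does not match either.
With no annealing site for primer A, no amplification occurs.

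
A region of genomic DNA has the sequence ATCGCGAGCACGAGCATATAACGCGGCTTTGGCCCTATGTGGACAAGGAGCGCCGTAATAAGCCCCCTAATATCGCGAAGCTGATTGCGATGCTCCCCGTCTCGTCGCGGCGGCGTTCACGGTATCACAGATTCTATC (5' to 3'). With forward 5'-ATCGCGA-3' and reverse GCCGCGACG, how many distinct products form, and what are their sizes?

The forward primer ATCGCGA matches the top strand at positions 1–7, 72–78.
The reverse primer's reverse complement is CGTCGCGGC, matching at positions 103–111.
Each forward site pairs with the reverse site to give a product ending at position 111: sizes 111, 40 bp.

Two products: 111 bp, 40 bp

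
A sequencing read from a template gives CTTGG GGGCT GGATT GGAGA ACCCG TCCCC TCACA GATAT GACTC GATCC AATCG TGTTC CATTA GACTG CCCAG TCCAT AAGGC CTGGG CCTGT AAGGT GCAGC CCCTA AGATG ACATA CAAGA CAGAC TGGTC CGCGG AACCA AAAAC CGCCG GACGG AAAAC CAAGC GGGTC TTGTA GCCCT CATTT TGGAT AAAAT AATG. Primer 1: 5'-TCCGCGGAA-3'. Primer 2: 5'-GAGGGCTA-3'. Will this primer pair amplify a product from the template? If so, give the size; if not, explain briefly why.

Primer 1 (TCCGCGGAA) matches the top strand at positions 134–142; it acts as a forward primer.
Primer 2's reverse complement is TAGCCCTC, matching the top strand at positions 179–186; it acts as a reverse primer.
The 3' ends face each other across positions 134–186, giving a 53 bp product.

Yes — a 53 bp product.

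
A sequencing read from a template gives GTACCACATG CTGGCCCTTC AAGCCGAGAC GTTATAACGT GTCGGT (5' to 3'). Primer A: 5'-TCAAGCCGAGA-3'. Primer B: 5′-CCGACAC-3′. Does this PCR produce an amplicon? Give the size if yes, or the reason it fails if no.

Yes — a 27 bp product.

Primer A (TCAAGCCGAGA) matches the top strand at positions 19–29; it acts as a forward primer.
Primer B's reverse complement is GTGTCGG, matching the top strand at positions 39–45; it acts as a reverse primer.
The 3' ends face each other across positions 19–45, giving a 27 bp product.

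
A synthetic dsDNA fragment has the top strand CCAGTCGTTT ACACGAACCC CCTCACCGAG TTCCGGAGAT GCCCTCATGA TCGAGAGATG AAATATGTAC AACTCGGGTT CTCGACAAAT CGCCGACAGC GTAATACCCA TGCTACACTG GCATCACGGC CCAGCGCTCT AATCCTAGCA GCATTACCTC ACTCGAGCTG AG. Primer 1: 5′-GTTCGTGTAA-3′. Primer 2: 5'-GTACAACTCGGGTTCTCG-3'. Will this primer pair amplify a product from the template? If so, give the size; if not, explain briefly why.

No product — the primers' 3' ends point away from each other.

Primer 1 (GTTCGTGTAA) has reverse complement TTACACGAAC, which matches the top strand at positions 9–18; primer 1 anneals to the top strand there with its 3' end pointing upstream toward position 9.
Primer 2 (GTACAACTCGGGTTCTCG) matches the top strand directly at positions 67–84; it anneals to the bottom strand with its 3' end pointing downstream toward position 84.
The 3' ends diverge (primer 1 extends toward position 1, primer 2 toward position 172), so the primers never converge on a shared product.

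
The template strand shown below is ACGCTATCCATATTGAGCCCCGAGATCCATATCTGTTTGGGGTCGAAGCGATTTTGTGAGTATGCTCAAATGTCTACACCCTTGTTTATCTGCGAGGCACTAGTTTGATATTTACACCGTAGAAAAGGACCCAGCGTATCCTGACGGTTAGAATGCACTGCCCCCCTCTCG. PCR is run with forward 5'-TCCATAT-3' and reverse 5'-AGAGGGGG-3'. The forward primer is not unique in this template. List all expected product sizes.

163 bp, 144 bp

The forward primer TCCATAT matches the top strand at positions 7–13, 26–32.
The reverse primer's reverse complement is CCCCCTCT, matching at positions 162–169.
Each forward site pairs with the reverse site to give a product ending at position 169: sizes 163, 144 bp.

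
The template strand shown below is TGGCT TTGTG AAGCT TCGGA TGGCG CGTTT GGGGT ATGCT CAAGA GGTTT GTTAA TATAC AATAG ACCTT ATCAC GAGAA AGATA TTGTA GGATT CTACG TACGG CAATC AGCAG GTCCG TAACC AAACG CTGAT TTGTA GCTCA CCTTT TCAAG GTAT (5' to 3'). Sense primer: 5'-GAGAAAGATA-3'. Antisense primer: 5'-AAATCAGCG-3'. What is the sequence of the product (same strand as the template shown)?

Forward primer GAGAAAGATA is found on the top strand at positions 76–85.
Taking the reverse complement of AAATCAGCG gives CGCTGATTT, found at positions 129–137 on the template; the primer anneals here to the top strand with its 3' end pointing upstream.
The product is the template from position 76 through 137 (62 bp).

5'-GAGAAAGATATTGTAGGATTCTACGTACGGCAATCAGCAGGTCCGTAACCAAACGCTGATTT-3'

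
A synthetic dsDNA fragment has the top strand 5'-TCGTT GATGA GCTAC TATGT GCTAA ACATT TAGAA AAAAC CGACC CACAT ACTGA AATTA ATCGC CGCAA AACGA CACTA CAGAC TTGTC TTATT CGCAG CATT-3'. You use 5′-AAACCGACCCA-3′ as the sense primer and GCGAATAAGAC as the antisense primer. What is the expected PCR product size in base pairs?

Forward primer AAACCGACCCA is found on the top strand at positions 37–47.
The reverse primer's reverse complement is GTCTTATTCGC, which matches the template at positions 88–98.
Amplicon spans positions 37–98: 62 bp.

62 bp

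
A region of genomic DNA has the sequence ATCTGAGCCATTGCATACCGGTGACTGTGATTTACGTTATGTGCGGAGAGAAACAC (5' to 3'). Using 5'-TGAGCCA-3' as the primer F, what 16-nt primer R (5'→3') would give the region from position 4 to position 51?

5'-TCTCTCCGCACATAAC-3'

The product's 3' end on the top strand is position 51.
The reverse primer anneals to the top strand over positions 36–51, i.e. to GTTATGTGCGGAGAGA.
Its sequence written 5'→3' is the reverse complement: TCTCTCCGCACATAAC.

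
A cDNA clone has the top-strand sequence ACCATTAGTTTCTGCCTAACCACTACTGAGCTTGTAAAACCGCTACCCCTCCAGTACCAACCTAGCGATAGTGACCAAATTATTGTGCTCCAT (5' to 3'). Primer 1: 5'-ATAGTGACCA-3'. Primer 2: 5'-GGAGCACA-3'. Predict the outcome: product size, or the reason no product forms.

Yes — a 24 bp product.

Primer 1 (ATAGTGACCA) matches the top strand at positions 68–77; it acts as a forward primer.
Primer 2's reverse complement is TGTGCTCC, matching the top strand at positions 84–91; it acts as a reverse primer.
The 3' ends face each other across positions 68–91, giving a 24 bp product.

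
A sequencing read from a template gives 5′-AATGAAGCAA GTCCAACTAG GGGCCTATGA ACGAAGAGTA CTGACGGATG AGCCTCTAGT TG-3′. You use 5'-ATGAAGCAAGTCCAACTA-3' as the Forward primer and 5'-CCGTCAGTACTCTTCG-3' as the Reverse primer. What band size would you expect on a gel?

46 bp

The forward primer matches the template at positions 2–19.
Reverse complement of the reverse primer: CGAAGAGTACTGACGG. This occurs on the top strand at positions 32–47.
Product length = (reverse-primer end) − (forward-primer start) + 1 = 47 − 2 + 1 = 46 bp.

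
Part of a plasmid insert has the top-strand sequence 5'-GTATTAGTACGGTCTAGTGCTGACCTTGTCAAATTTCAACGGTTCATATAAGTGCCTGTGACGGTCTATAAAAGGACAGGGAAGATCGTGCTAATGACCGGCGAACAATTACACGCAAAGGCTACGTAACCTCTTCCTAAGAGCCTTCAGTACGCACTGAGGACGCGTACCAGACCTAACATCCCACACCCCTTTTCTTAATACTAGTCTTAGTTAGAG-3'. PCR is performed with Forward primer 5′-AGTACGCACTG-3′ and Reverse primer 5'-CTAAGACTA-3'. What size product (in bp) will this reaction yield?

Forward primer AGTACGCACTG is found on the top strand at positions 149–159.
Taking the reverse complement of CTAAGACTA gives TAGTCTTAG, found at positions 205–213 on the template; the primer anneals here to the top strand with its 3' end pointing upstream.
Amplicon spans positions 149–213: 65 bp.

65 bp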